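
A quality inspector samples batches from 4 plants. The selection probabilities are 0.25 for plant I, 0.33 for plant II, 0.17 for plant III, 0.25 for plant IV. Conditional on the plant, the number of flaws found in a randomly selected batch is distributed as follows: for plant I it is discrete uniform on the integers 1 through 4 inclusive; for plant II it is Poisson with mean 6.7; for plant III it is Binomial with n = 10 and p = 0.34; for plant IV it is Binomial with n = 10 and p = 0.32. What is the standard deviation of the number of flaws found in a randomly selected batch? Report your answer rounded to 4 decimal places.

2.5676

Per component, I: μ=2.5, E[X²]=7.5; II: μ=6.7, E[X²]=51.59; III: μ=3.4, E[X²]=13.804; IV: μ=3.2, E[X²]=12.416.
E[X] = 0.25·2.5 + 0.33·6.7 + 0.17·3.4 + 0.25·3.2 = 4.214.
E[X²] = 0.25·7.5 + 0.33·51.59 + 0.17·13.804 + 0.25·12.416 = 24.3504.
Var(X) = E[X²] − (E[X])² = 24.3504 − 17.7578 = 6.59258.
SD(X) = √6.59258 = 2.5676.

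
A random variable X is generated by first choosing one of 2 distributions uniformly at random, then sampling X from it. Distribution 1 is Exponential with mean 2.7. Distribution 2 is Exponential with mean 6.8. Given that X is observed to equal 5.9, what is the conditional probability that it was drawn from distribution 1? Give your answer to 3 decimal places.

0.403

Likelihoods f(5.9 | ·): 1: 0.0416507; 2: 0.0617557.
Posterior ∝ prior × likelihood. Numerator for 1: 0.5·0.0416507 = 0.0208254.
Normalizing constant: 0.5·0.0416507 + 0.5·0.0617557 = 0.0517032.
P(1 | observation) = 0.0208254 / 0.0517032 = 0.402787.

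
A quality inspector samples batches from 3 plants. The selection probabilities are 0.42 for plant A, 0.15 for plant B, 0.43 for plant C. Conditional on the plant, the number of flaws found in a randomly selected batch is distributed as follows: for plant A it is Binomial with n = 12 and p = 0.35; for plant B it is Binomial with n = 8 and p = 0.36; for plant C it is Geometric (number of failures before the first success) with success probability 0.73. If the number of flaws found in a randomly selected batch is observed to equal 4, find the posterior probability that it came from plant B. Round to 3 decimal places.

0.226

Likelihoods P(X=4 | ·): A: 0.236692; B: 0.197255; C: 0.00387952.
Posterior ∝ prior × likelihood. Numerator for B: 0.15·0.197255 = 0.0295882.
Normalizing constant: 0.42·0.236692 + 0.15·0.197255 + 0.43·0.00387952 = 0.130667.
P(B | observation) = 0.0295882 / 0.130667 = 0.22644.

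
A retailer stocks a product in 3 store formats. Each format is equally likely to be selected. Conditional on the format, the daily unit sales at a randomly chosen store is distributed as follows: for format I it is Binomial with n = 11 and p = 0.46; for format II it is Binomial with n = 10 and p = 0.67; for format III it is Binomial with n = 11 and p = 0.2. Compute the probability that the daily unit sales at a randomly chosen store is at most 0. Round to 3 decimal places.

Conditional on each format, P(X ≤ 0): I: 0.0011385; II: 1.53158e-05; III: 0.0858993.
By total probability, P(X ≤ 0) = 0.333333·0.0011385 + 0.333333·1.53158e-05 + 0.333333·0.0858993 = 0.0290177.

0.029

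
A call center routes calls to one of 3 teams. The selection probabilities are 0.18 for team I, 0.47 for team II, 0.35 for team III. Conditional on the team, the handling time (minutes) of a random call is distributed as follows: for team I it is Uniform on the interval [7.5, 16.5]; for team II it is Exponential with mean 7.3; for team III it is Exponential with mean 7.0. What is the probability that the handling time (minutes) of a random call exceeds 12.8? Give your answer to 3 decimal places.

0.212

Conditional on each team, P(X > 12.8): I: 0.411111; II: 0.17318; III: 0.160643.
By total probability, P(X > 12.8) = 0.18·0.411111 + 0.47·0.17318 + 0.35·0.160643 = 0.21162.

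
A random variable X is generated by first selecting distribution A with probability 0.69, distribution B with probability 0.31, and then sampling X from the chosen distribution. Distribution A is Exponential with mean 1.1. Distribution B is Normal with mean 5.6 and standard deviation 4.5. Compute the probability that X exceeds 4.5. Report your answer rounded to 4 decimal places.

0.1965

Conditional on each component, P(X > 4.5): A: 0.016724; B: 0.596557.
By total probability, P(X > 4.5) = 0.69·0.016724 + 0.31·0.596557 = 0.196472.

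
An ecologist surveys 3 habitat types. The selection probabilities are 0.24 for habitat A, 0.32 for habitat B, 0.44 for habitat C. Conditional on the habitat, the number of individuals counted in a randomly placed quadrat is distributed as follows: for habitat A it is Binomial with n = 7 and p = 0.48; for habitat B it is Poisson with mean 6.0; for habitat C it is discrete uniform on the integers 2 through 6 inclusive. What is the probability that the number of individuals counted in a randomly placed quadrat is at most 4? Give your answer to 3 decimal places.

Conditional on each habitat, P(X ≤ 4): A: 0.804922; B: 0.285057; C: 0.6.
By total probability, P(X ≤ 4) = 0.24·0.804922 + 0.32·0.285057 + 0.44·0.6 = 0.548399.

0.548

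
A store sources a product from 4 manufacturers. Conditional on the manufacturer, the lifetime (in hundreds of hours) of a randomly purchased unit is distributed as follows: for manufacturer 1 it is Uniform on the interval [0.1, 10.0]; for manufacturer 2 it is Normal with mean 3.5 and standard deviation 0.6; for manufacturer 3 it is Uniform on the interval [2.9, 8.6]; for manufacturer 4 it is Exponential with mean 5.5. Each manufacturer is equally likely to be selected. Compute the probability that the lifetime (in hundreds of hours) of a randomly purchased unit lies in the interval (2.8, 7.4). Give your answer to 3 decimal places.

Conditional on each manufacturer, P(2.8 < X < 7.4): 1: 0.464646; 2: 0.878327; 3: 0.789474; 4: 0.34062.
By total probability, P(2.8 < X < 7.4) = 0.25·0.464646 + 0.25·0.878327 + 0.25·0.789474 + 0.25·0.34062 = 0.618267.

0.618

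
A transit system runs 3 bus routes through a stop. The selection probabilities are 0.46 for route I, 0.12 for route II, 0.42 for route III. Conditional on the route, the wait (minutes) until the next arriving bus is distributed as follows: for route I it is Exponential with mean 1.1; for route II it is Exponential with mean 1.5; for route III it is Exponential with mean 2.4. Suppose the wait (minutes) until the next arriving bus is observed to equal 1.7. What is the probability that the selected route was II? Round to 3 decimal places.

Likelihoods f(1.7 | ·): I: 0.193832; II: 0.214639; III: 0.205193.
Posterior ∝ prior × likelihood. Numerator for II: 0.12·0.214639 = 0.0257567.
Normalizing constant: 0.46·0.193832 + 0.12·0.214639 + 0.42·0.205193 = 0.201101.
P(II | observation) = 0.0257567 / 0.201101 = 0.128079.

0.128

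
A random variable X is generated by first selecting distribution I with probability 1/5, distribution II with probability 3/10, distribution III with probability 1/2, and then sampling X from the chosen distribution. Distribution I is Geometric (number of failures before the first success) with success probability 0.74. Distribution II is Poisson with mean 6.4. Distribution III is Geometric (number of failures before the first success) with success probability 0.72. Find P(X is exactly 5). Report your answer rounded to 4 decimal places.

Conditional on each component, P(X = 5): I: 0.000879222; II: 0.148674; III: 0.00123915.
By total probability, P(X = 5) = 0.2·0.000879222 + 0.3·0.148674 + 0.5·0.00123915 = 0.0453975.

0.0454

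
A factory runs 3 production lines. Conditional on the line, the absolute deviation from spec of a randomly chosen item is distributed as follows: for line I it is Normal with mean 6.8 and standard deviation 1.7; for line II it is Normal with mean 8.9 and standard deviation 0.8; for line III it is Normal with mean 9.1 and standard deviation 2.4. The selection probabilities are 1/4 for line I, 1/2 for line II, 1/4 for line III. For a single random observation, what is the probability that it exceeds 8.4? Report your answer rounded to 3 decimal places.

Conditional on each line, P(X > 8.4): I: 0.173307; II: 0.734014; III: 0.614729.
By total probability, P(X > 8.4) = 0.25·0.173307 + 0.5·0.734014 + 0.25·0.614729 = 0.564016.

0.564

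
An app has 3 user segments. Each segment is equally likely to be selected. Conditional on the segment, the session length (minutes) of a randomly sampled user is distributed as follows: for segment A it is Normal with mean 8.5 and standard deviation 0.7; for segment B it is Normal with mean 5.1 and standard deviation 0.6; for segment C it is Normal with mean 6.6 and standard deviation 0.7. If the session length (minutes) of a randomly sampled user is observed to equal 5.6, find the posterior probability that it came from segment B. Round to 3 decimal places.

Likelihoods f(5.6 | ·): A: 0.00010687; B: 0.469853; C: 0.205426.
Posterior ∝ prior × likelihood. Numerator for B: 0.333333·0.469853 = 0.156618.
Normalizing constant: 0.333333·0.00010687 + 0.333333·0.469853 + 0.333333·0.205426 = 0.225129.
P(B | observation) = 0.156618 / 0.225129 = 0.695681.

0.696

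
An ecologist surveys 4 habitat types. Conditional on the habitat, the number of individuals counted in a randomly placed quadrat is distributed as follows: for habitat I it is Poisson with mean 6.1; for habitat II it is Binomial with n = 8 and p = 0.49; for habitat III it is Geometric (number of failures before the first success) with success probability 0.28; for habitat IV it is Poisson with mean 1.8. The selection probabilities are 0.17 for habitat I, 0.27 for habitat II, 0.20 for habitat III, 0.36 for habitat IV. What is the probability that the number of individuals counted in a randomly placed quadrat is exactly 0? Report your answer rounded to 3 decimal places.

Conditional on each habitat, P(X = 0): I: 0.00224287; II: 0.00457679; III: 0.28; IV: 0.165299.
By total probability, P(X = 0) = 0.17·0.00224287 + 0.27·0.00457679 + 0.2·0.28 + 0.36·0.165299 = 0.117125.

0.117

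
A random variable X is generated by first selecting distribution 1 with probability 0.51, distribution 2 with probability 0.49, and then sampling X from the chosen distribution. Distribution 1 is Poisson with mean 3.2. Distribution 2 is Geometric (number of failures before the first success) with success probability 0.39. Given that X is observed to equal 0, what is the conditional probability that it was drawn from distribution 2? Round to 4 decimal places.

Likelihoods P(X=0 | ·): 1: 0.0407622; 2: 0.39.
Posterior ∝ prior × likelihood. Numerator for 2: 0.49·0.39 = 0.1911.
Normalizing constant: 0.51·0.0407622 + 0.49·0.39 = 0.211889.
P(2 | observation) = 0.1911 / 0.211889 = 0.901888.

0.9019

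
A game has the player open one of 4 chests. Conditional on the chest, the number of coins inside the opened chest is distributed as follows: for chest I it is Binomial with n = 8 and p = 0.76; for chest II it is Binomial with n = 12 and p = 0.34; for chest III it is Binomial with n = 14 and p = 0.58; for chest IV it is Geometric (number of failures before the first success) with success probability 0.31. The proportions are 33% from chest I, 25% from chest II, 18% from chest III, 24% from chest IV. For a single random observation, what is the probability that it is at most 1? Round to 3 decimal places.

Conditional on each chest, P(X ≤ 1): I: 0.000289865; II: 0.0490639; III: 0.000108068; IV: 0.5239.
By total probability, P(X ≤ 1) = 0.33·0.000289865 + 0.25·0.0490639 + 0.18·0.000108068 + 0.24·0.5239 = 0.138117.

0.138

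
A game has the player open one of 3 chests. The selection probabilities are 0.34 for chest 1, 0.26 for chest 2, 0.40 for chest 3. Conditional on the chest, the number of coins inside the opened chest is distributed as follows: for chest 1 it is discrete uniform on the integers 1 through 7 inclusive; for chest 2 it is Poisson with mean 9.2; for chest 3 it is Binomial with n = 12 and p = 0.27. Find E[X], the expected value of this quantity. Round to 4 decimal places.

5.0480

Component means — 1: 4; 2: 9.2; 3: 3.24.
E[X] = 0.34·4 + 0.26·9.2 + 0.4·3.24 = 5.048.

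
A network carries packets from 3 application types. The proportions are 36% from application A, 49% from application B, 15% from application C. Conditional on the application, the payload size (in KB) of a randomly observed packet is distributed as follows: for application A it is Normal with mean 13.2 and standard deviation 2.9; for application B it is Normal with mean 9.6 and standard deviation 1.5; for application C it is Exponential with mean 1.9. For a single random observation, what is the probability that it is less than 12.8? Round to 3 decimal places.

0.792

Conditional on each application, P(X < 12.8): A: 0.445147; B: 0.983551; C: 0.998814.
By total probability, P(X < 12.8) = 0.36·0.445147 + 0.49·0.983551 + 0.15·0.998814 = 0.792015.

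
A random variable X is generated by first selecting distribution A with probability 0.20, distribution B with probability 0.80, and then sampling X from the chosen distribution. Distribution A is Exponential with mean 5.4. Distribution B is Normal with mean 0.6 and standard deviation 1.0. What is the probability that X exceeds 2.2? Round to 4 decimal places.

Conditional on each component, P(X > 2.2): A: 0.665373; B: 0.0547993.
By total probability, P(X > 2.2) = 0.2·0.665373 + 0.8·0.0547993 = 0.176914.

0.1769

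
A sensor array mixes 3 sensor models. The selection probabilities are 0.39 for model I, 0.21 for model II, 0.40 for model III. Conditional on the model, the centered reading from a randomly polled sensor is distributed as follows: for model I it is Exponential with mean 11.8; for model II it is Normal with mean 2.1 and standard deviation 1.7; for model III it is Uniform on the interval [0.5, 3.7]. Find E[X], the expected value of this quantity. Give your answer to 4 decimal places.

Component means — I: 11.8; II: 2.1; III: 2.1.
E[X] = 0.39·11.8 + 0.21·2.1 + 0.4·2.1 = 5.883.

5.8830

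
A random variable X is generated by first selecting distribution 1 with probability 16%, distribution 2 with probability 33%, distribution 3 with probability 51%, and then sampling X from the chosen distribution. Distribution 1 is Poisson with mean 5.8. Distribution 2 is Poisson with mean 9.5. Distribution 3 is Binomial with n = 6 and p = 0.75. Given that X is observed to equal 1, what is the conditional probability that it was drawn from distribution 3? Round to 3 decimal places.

0.424

Likelihoods P(X=1 | ·): 1: 0.0175598; 2: 0.000711092; 3: 0.00439453.
Posterior ∝ prior × likelihood. Numerator for 3: 0.51·0.00439453 = 0.00224121.
Normalizing constant: 0.16·0.0175598 + 0.33·0.000711092 + 0.51·0.00439453 = 0.00528544.
P(3 | observation) = 0.00224121 / 0.00528544 = 0.424035.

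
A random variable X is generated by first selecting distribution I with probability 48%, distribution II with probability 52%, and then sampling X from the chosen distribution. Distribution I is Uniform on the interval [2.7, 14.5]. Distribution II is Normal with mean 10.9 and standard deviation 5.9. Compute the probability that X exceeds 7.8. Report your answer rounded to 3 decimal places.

Conditional on each component, P(X > 7.8): I: 0.567797; II: 0.700356.
By total probability, P(X > 7.8) = 0.48·0.567797 + 0.52·0.700356 = 0.636727.

0.637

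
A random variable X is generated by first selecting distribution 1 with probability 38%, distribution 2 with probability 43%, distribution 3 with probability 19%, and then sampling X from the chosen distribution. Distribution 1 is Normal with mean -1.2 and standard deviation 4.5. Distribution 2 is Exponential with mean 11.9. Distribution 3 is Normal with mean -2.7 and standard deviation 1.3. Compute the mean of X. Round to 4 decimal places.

Component means — 1: -1.2; 2: 11.9; 3: -2.7.
E[X] = 0.38·-1.2 + 0.43·11.9 + 0.19·-2.7 = 4.148.

4.1480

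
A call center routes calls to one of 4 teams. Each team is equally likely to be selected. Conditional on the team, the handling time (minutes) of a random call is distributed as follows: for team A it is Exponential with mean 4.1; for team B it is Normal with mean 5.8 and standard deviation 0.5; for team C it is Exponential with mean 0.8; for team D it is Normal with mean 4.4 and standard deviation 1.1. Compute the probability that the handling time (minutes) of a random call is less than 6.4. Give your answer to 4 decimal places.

Conditional on each team, P(X < 6.4): A: 0.790069; B: 0.88493; C: 0.999665; D: 0.965482.
By total probability, P(X < 6.4) = 0.25·0.790069 + 0.25·0.88493 + 0.25·0.999665 + 0.25·0.965482 = 0.910036.

0.9100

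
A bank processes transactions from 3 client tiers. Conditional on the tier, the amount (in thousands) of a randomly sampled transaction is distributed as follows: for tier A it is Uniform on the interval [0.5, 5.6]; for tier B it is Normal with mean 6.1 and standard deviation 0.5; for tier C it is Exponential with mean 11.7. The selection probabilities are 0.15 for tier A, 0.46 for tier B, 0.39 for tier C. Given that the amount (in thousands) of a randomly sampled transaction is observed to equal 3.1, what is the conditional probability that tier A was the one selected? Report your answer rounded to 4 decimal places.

0.5349

Likelihoods f(3.1 | ·): A: 0.196078; B: 1.21518e-08; C: 0.065576.
Posterior ∝ prior × likelihood. Numerator for A: 0.15·0.196078 = 0.0294118.
Normalizing constant: 0.15·0.196078 + 0.46·1.21518e-08 + 0.39·0.065576 = 0.0549864.
P(A | observation) = 0.0294118 / 0.0549864 = 0.534892.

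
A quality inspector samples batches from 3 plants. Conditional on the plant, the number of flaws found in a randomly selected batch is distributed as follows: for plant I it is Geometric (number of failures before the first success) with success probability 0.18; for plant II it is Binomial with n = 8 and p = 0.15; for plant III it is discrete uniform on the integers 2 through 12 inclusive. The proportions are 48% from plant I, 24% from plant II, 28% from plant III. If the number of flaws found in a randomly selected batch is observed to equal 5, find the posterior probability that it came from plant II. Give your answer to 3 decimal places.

Likelihoods P(X=5 | ·): I: 0.0667332; II: 0.00261157; III: 0.0909091.
Posterior ∝ prior × likelihood. Numerator for II: 0.24·0.00261157 = 0.000626776.
Normalizing constant: 0.48·0.0667332 + 0.24·0.00261157 + 0.28·0.0909091 = 0.0581132.
P(II | observation) = 0.000626776 / 0.0581132 = 0.0107854.

0.011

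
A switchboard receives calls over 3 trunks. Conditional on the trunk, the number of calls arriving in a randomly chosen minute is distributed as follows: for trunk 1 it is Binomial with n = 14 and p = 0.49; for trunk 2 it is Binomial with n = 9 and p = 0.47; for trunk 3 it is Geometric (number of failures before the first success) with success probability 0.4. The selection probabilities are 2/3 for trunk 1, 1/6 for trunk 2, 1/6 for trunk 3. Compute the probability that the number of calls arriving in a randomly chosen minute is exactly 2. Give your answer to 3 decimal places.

0.044

Conditional on each trunk, P(X = 2): 1: 0.00676512; 2: 0.0934177; 3: 0.144.
By total probability, P(X = 2) = 0.666667·0.00676512 + 0.166667·0.0934177 + 0.166667·0.144 = 0.0440797.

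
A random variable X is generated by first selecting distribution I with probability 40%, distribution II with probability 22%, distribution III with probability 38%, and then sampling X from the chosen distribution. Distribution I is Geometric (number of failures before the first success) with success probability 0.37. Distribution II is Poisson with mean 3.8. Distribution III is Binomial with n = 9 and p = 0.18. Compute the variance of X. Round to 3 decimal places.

3.967

Per component, I: μ=1.7027, E[X²]=7.5011; II: μ=3.8, E[X²]=18.24; III: μ=1.62, E[X²]=3.9528.
E[X] = 0.4·1.7027 + 0.22·3.8 + 0.38·1.62 = 2.13268.
E[X²] = 0.4·7.5011 + 0.22·18.24 + 0.38·3.9528 = 8.5153.
Var(X) = E[X²] − (E[X])² = 8.5153 − 4.54833 = 3.96697.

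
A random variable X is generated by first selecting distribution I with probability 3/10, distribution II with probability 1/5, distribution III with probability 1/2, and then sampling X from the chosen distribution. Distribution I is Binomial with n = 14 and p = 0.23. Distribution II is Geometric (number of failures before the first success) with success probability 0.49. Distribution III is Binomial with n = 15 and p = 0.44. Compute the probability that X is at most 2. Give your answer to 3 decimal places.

Conditional on each component, P(X ≤ 2): I: 0.342576; II: 0.867349; III: 0.0129635.
By total probability, P(X ≤ 2) = 0.3·0.342576 + 0.2·0.867349 + 0.5·0.0129635 = 0.282724.

0.283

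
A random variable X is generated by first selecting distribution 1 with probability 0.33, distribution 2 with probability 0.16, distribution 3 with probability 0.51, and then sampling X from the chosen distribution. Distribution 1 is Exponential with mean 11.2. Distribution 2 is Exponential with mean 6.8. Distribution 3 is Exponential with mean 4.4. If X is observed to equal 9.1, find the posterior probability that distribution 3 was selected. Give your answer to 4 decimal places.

Likelihoods f(9.1 | ·): 1: 0.0396203; 2: 0.0385747; 3: 0.0287308.
Posterior ∝ prior × likelihood. Numerator for 3: 0.51·0.0287308 = 0.0146527.
Normalizing constant: 0.33·0.0396203 + 0.16·0.0385747 + 0.51·0.0287308 = 0.0338994.
P(3 | observation) = 0.0146527 / 0.0338994 = 0.432241.

0.4322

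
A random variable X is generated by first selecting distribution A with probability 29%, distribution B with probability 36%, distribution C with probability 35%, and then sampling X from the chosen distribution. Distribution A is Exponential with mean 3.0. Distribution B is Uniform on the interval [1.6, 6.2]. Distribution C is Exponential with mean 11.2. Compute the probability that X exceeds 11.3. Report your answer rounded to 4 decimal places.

0.1343

Conditional on each component, P(X > 11.3): A: 0.023129; B: 0; C: 0.364609.
By total probability, P(X > 11.3) = 0.29·0.023129 + 0.36·0 + 0.35·0.364609 = 0.134321.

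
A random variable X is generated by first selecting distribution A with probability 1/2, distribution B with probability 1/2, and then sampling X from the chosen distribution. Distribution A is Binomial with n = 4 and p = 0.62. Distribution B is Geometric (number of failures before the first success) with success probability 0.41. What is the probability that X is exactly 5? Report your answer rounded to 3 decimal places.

0.015

Conditional on each component, P(X = 5): A: 0; B: 0.0293119.
By total probability, P(X = 5) = 0.5·0 + 0.5·0.0293119 = 0.0146559.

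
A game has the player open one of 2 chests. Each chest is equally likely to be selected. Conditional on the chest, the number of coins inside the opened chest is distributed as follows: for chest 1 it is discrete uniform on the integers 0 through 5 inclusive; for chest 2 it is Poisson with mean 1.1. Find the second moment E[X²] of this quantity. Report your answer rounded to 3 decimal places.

For each component E[X²] = Var + (mean)², giving 1: 9.16667; 2: 2.31.
Overall E[X²] = 0.5·9.16667 + 0.5·2.31 = 5.73833.

5.738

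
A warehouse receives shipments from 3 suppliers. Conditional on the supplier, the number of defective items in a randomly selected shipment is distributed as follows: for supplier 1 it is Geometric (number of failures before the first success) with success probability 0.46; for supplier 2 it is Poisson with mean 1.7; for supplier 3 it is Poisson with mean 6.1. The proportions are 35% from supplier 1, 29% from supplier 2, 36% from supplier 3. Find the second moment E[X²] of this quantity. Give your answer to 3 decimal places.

18.298

For each component E[X²] = Var + (mean)², giving 1: 3.93006; 2: 4.59; 3: 43.31.
Overall E[X²] = 0.35·3.93006 + 0.29·4.59 + 0.36·43.31 = 18.2982.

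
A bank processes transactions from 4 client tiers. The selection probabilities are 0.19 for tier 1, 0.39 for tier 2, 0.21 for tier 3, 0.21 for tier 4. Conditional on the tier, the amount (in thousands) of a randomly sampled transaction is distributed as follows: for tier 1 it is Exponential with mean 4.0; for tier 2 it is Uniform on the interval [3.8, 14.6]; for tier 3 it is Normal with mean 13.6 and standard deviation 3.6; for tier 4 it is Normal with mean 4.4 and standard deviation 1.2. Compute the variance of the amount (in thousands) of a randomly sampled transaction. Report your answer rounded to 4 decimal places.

22.7472

Per component, 1: μ=4, E[X²]=32; 2: μ=9.2, E[X²]=94.36; 3: μ=13.6, E[X²]=197.92; 4: μ=4.4, E[X²]=20.8.
E[X] = 0.19·4 + 0.39·9.2 + 0.21·13.6 + 0.21·4.4 = 8.128.
E[X²] = 0.19·32 + 0.39·94.36 + 0.21·197.92 + 0.21·20.8 = 88.8116.
Var(X) = E[X²] − (E[X])² = 88.8116 − 66.0644 = 22.7472.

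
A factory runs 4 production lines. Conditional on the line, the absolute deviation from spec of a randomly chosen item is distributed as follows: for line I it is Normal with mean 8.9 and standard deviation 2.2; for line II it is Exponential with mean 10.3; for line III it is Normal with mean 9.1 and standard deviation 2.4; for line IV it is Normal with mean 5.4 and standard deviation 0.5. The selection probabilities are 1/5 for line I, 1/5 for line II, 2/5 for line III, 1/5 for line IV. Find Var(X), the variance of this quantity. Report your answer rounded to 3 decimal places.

Per component, I: μ=8.9, E[X²]=84.05; II: μ=10.3, E[X²]=212.18; III: μ=9.1, E[X²]=88.57; IV: μ=5.4, E[X²]=29.41.
E[X] = 0.2·8.9 + 0.2·10.3 + 0.4·9.1 + 0.2·5.4 = 8.56.
E[X²] = 0.2·84.05 + 0.2·212.18 + 0.4·88.57 + 0.2·29.41 = 100.556.
Var(X) = E[X²] − (E[X])² = 100.556 − 73.2736 = 27.2824.

27.282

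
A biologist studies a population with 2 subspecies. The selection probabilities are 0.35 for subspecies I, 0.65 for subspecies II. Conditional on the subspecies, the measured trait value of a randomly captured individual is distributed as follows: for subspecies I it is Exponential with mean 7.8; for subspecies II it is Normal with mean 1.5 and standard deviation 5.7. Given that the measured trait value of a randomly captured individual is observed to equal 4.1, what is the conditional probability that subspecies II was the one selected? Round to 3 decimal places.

0.607

Likelihoods f(4.1 | ·): I: 0.0757918; II: 0.0630746.
Posterior ∝ prior × likelihood. Numerator for II: 0.65·0.0630746 = 0.0409985.
Normalizing constant: 0.35·0.0757918 + 0.65·0.0630746 = 0.0675256.
P(II | observation) = 0.0409985 / 0.0675256 = 0.607155.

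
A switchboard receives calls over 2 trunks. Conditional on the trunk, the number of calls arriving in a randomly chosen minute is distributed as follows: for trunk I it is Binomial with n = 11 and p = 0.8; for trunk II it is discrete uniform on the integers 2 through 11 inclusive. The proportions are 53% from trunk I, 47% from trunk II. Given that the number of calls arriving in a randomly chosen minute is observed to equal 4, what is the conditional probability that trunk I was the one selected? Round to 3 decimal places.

0.019

Likelihoods P(X=4 | ·): I: 0.00173015; II: 0.1.
Posterior ∝ prior × likelihood. Numerator for I: 0.53·0.00173015 = 0.00091698.
Normalizing constant: 0.53·0.00173015 + 0.47·0.1 = 0.047917.
P(I | observation) = 0.00091698 / 0.047917 = 0.0191368.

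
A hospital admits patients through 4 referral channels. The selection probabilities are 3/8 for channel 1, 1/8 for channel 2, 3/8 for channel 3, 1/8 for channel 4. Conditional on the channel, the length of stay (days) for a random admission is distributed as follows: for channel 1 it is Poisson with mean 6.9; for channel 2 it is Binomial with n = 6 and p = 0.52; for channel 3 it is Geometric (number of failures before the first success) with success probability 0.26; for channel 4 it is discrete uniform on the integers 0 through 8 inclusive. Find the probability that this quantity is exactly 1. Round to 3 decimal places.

0.099

Conditional on each channel, P(X = 1): 1: 0.00695372; 2: 0.0794988; 3: 0.1924; 4: 0.111111.
By total probability, P(X = 1) = 0.375·0.00695372 + 0.125·0.0794988 + 0.375·0.1924 + 0.125·0.111111 = 0.0985839.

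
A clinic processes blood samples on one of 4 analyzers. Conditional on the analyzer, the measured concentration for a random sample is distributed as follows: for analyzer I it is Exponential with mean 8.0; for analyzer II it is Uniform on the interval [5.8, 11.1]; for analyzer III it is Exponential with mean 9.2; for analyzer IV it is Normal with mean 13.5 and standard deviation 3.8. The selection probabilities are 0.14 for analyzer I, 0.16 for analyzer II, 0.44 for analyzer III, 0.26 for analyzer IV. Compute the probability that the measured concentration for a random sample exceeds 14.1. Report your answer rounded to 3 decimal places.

0.233

Conditional on each analyzer, P(X > 14.1): I: 0.171615; II: 0; III: 0.215972; IV: 0.43727.
By total probability, P(X > 14.1) = 0.14·0.171615 + 0.16·0 + 0.44·0.215972 + 0.26·0.43727 = 0.232744.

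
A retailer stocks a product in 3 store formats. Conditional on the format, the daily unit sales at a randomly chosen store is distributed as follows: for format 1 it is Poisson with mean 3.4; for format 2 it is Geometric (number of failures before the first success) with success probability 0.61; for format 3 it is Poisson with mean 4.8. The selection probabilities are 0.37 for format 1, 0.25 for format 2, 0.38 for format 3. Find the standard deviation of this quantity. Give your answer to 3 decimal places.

Per component, 1: μ=3.4, E[X²]=14.96; 2: μ=0.639344, E[X²]=1.45687; 3: μ=4.8, E[X²]=27.84.
E[X] = 0.37·3.4 + 0.25·0.639344 + 0.38·4.8 = 3.24184.
E[X²] = 0.37·14.96 + 0.25·1.45687 + 0.38·27.84 = 16.4786.
Var(X) = E[X²] − (E[X])² = 16.4786 − 10.5095 = 5.96912.
SD(X) = √5.96912 = 2.44318.

2.443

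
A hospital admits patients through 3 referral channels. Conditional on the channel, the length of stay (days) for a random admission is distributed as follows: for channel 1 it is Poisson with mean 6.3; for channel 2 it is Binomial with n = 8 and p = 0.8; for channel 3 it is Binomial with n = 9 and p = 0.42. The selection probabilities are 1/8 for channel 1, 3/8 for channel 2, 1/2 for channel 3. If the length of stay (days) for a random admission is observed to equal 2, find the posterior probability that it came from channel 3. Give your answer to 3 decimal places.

Likelihoods P(X=2 | ·): 1: 0.0364415; 2: 0.00114688; 3: 0.140216.
Posterior ∝ prior × likelihood. Numerator for 3: 0.5·0.140216 = 0.0701079.
Normalizing constant: 0.125·0.0364415 + 0.375·0.00114688 + 0.5·0.140216 = 0.0750932.
P(3 | observation) = 0.0701079 / 0.0750932 = 0.933612.

0.934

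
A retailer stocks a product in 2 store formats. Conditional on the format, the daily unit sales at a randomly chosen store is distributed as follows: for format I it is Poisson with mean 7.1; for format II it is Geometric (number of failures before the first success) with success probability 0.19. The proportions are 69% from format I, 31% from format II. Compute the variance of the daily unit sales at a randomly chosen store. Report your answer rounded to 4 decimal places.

Per component, I: μ=7.1, E[X²]=57.51; II: μ=4.26316, E[X²]=40.6122.
E[X] = 0.69·7.1 + 0.31·4.26316 = 6.22058.
E[X²] = 0.69·57.51 + 0.31·40.6122 = 52.2717.
Var(X) = E[X²] − (E[X])² = 52.2717 − 38.6956 = 13.5761.

13.5761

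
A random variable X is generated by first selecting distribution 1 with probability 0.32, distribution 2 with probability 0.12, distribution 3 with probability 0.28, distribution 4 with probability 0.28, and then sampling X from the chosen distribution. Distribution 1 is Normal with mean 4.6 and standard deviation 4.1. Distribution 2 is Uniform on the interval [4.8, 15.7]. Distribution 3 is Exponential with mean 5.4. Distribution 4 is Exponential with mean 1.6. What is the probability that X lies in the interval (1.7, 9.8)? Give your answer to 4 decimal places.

Conditional on each component, P(1.7 < X < 9.8): 1: 0.657969; 2: 0.458716; 3: 0.567056; 4: 0.343403.
By total probability, P(1.7 < X < 9.8) = 0.32·0.657969 + 0.12·0.458716 + 0.28·0.567056 + 0.28·0.343403 = 0.520524.

0.5205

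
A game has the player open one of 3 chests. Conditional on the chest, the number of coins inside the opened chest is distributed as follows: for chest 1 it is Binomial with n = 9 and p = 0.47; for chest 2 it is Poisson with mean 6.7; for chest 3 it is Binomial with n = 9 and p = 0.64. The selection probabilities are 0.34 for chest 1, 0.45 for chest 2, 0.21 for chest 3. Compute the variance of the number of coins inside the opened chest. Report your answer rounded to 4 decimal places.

5.3968

Per component, 1: μ=4.23, E[X²]=20.1348; 2: μ=6.7, E[X²]=51.59; 3: μ=5.76, E[X²]=35.2512.
E[X] = 0.34·4.23 + 0.45·6.7 + 0.21·5.76 = 5.6628.
E[X²] = 0.34·20.1348 + 0.45·51.59 + 0.21·35.2512 = 37.4641.
Var(X) = E[X²] − (E[X])² = 37.4641 − 32.0673 = 5.39678.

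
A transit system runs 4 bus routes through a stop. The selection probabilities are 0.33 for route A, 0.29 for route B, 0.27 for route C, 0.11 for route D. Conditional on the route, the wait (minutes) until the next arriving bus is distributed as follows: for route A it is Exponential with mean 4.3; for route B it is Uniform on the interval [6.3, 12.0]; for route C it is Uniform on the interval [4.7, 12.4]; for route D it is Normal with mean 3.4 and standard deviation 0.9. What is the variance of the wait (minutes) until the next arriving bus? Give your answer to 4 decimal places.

Per component, A: μ=4.3, E[X²]=36.98; B: μ=9.15, E[X²]=86.43; C: μ=8.55, E[X²]=78.0433; D: μ=3.4, E[X²]=12.37.
E[X] = 0.33·4.3 + 0.29·9.15 + 0.27·8.55 + 0.11·3.4 = 6.755.
E[X²] = 0.33·36.98 + 0.29·86.43 + 0.27·78.0433 + 0.11·12.37 = 59.7005.
Var(X) = E[X²] − (E[X])² = 59.7005 − 45.63 = 14.0705.

14.0705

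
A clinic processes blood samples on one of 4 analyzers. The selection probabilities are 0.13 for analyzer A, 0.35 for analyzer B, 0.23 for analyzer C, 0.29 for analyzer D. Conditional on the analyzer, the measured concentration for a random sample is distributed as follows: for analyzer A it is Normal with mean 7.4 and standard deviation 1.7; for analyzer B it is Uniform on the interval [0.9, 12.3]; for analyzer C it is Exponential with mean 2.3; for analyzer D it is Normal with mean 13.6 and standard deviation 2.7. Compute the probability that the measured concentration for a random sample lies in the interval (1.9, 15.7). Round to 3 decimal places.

Conditional on each analyzer, P(1.9 < X < 15.7): A: 0.999392; B: 0.912281; C: 0.436674; D: 0.781643.
By total probability, P(1.9 < X < 15.7) = 0.13·0.999392 + 0.35·0.912281 + 0.23·0.436674 + 0.29·0.781643 = 0.776331.

0.776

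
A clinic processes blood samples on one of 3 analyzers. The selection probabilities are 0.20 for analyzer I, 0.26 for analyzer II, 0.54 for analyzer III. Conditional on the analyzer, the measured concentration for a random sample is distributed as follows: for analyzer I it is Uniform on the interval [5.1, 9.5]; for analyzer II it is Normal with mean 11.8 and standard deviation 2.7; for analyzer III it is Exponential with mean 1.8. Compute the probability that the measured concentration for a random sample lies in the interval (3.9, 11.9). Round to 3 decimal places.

0.395

Conditional on each analyzer, P(3.9 < X < 11.9): I: 1; II: 0.513055; III: 0.113214.
By total probability, P(3.9 < X < 11.9) = 0.2·1 + 0.26·0.513055 + 0.54·0.113214 = 0.39453.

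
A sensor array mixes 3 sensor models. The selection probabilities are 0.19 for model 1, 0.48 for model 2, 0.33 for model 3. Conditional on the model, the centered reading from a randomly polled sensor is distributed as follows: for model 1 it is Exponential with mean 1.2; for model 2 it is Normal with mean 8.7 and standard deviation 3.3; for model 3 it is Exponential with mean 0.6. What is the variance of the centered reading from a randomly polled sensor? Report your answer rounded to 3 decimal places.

21.165

Per component, 1: μ=1.2, E[X²]=2.88; 2: μ=8.7, E[X²]=86.58; 3: μ=0.6, E[X²]=0.72.
E[X] = 0.19·1.2 + 0.48·8.7 + 0.33·0.6 = 4.602.
E[X²] = 0.19·2.88 + 0.48·86.58 + 0.33·0.72 = 42.3432.
Var(X) = E[X²] − (E[X])² = 42.3432 − 21.1784 = 21.1648.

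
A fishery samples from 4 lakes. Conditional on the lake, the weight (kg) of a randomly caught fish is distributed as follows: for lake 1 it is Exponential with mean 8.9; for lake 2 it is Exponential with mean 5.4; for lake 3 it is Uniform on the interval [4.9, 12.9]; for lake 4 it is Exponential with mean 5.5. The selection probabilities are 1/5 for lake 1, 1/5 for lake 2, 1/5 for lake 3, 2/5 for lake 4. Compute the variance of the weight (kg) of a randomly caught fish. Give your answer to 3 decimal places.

37.671

Per component, 1: μ=8.9, E[X²]=158.42; 2: μ=5.4, E[X²]=58.32; 3: μ=8.9, E[X²]=84.5433; 4: μ=5.5, E[X²]=60.5.
E[X] = 0.2·8.9 + 0.2·5.4 + 0.2·8.9 + 0.4·5.5 = 6.84.
E[X²] = 0.2·158.42 + 0.2·58.32 + 0.2·84.5433 + 0.4·60.5 = 84.4567.
Var(X) = E[X²] − (E[X])² = 84.4567 − 46.7856 = 37.6711.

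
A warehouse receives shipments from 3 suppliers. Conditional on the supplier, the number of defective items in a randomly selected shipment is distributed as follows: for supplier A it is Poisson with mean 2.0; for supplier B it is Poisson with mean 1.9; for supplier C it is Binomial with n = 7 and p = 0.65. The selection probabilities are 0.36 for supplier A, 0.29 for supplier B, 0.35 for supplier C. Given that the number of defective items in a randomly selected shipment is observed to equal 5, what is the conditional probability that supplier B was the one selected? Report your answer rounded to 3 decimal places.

Likelihoods P(X=5 | ·): A: 0.0360894; B: 0.0308622; C: 0.298485.
Posterior ∝ prior × likelihood. Numerator for B: 0.29·0.0308622 = 0.00895005.
Normalizing constant: 0.36·0.0360894 + 0.29·0.0308622 + 0.35·0.298485 = 0.126412.
P(B | observation) = 0.00895005 / 0.126412 = 0.0708007.

0.071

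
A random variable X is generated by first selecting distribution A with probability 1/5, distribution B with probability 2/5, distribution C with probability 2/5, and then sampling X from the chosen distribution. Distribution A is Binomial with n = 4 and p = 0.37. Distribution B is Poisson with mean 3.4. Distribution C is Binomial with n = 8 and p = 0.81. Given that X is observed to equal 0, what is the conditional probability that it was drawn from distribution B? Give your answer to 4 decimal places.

Likelihoods P(X=0 | ·): A: 0.15753; B: 0.0333733; C: 1.69836e-06.
Posterior ∝ prior × likelihood. Numerator for B: 0.4·0.0333733 = 0.0133493.
Normalizing constant: 0.2·0.15753 + 0.4·0.0333733 + 0.4·1.69836e-06 = 0.0448559.
P(B | observation) = 0.0133493 / 0.0448559 = 0.297604.

0.2976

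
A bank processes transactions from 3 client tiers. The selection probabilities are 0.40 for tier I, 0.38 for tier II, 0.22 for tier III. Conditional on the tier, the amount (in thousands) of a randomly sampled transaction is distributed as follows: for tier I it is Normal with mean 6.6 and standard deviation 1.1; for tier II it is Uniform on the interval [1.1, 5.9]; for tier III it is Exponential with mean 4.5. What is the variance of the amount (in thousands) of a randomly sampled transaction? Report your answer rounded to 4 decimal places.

7.6010

Per component, I: μ=6.6, E[X²]=44.77; II: μ=3.5, E[X²]=14.17; III: μ=4.5, E[X²]=40.5.
E[X] = 0.4·6.6 + 0.38·3.5 + 0.22·4.5 = 4.96.
E[X²] = 0.4·44.77 + 0.38·14.17 + 0.22·40.5 = 32.2026.
Var(X) = E[X²] − (E[X])² = 32.2026 − 24.6016 = 7.601.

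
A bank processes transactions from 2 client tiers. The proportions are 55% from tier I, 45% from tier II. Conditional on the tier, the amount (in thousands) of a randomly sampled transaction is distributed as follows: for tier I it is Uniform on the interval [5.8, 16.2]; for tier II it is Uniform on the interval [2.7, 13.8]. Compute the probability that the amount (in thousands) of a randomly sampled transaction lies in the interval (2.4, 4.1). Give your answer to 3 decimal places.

Conditional on each tier, P(2.4 < X < 4.1): I: 0; II: 0.126126.
By total probability, P(2.4 < X < 4.1) = 0.55·0 + 0.45·0.126126 = 0.0567568.

0.057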